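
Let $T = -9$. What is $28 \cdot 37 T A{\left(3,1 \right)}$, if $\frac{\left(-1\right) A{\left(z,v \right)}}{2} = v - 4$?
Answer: $-55944$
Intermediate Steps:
$A{\left(z,v \right)} = 8 - 2 v$ ($A{\left(z,v \right)} = - 2 \left(v - 4\right) = - 2 \left(-4 + v\right) = 8 - 2 v$)
$28 \cdot 37 T A{\left(3,1 \right)} = 28 \cdot 37 \left(- 9 \left(8 - 2\right)\right) = 1036 \left(- 9 \left(8 - 2\right)\right) = 1036 \left(\left(-9\right) 6\right) = 1036 \left(-54\right) = -55944$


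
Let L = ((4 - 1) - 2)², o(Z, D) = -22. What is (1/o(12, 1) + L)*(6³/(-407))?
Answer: -2268/4477 ≈ -0.50659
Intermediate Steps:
L = 1 (L = (3 - 2)² = 1² = 1)
(1/o(12, 1) + L)*(6³/(-407)) = (1/(-22) + 1)*(6³/(-407)) = (-1/22 + 1)*(216*(-1/407)) = (21/22)*(-216/407) = -2268/4477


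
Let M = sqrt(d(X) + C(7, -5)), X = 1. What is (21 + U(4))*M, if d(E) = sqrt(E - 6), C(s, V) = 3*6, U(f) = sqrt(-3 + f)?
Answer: 22*sqrt(18 + I*sqrt(5)) ≈ 93.517 + 5.7864*I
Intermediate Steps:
C(s, V) = 18
d(E) = sqrt(-6 + E)
M = sqrt(18 + I*sqrt(5)) (M = sqrt(sqrt(-6 + 1) + 18) = sqrt(sqrt(-5) + 18) = sqrt(I*sqrt(5) + 18) = sqrt(18 + I*sqrt(5)) ≈ 4.2508 + 0.26302*I)
(21 + U(4))*M = (21 + sqrt(-3 + 4))*sqrt(18 + I*sqrt(5)) = (21 + sqrt(1))*sqrt(18 + I*sqrt(5)) = (21 + 1)*sqrt(18 + I*sqrt(5)) = 22*sqrt(18 + I*sqrt(5))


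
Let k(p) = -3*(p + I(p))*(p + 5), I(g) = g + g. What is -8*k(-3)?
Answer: -432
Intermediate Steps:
I(g) = 2*g
k(p) = -9*p*(5 + p) (k(p) = -3*(p + 2*p)*(p + 5) = -3*3*p*(5 + p) = -9*p*(5 + p))
-8*k(-3) = -72*(-3)*(-5 - 1*(-3)) = -72*(-3)*(-5 + 3) = -72*(-3)*(-2) = -8*54 = -432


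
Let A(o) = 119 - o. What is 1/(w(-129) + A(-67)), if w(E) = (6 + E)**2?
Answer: 1/15315 ≈ 6.5295e-5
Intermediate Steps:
1/(w(-129) + A(-67)) = 1/((6 - 129)**2 + (119 - 1*(-67))) = 1/((-123)**2 + (119 + 67)) = 1/(15129 + 186) = 1/15315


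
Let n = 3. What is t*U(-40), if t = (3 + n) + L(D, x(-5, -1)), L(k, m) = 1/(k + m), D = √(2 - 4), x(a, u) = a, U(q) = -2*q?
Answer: 12560/27 - 80*I*√2/27 ≈ 465.19 - 4.1903*I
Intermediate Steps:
D = I*√2 (D = √(-2) = I*√2 ≈ 1.4142*I)
t = 6 + 1/(-5 + I*√2) (t = (3 + 3) + 1/(I*√2 - 5) = 6 + 1/(-5 + I*√2) ≈ 5.8148 - 0.052378*I)
t*U(-40) = (157/27 - I*√2/27)*(-2*(-40)) = (157/27 - I*√2/27)*80 = 12560/27 - 80*I*√2/27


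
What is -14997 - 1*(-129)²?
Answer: -31638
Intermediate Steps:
-14997 - 1*(-129)² = -14997 - 1*16641 = -14997 - 16641 = -31638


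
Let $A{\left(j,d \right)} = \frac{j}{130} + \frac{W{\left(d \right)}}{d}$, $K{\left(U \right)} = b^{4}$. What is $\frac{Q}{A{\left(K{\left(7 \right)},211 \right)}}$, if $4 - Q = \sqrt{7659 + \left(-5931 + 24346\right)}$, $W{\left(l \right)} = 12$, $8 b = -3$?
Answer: $\frac{449413120}{6406851} - \frac{112353280 \sqrt{26074}}{6406851} \approx -2761.5$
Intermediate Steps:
$b = - \frac{3}{8}$ ($b = \frac{1}{8} \left(-3\right) = - \frac{3}{8} \approx -0.375$)
$K{\left(U \right)} = \frac{81}{4096}$ ($K{\left(U \right)} = \left(- \frac{3}{8}\right)^{4} = \frac{81}{4096}$)
$A{\left(j,d \right)} = \frac{12}{d} + \frac{j}{130}$ ($A{\left(j,d \right)} = \frac{j}{130} + \frac{12}{d} = \frac{12}{d} + \frac{j}{130}$)
$Q = 4 - \sqrt{26074}$ ($Q = 4 - \sqrt{7659 + \left(-5931 + 24346\right)} = 4 - \sqrt{7659 + 18415} = 4 - \sqrt{26074} \approx -157.47$)
$\frac{Q}{A{\left(K{\left(7 \right)},211 \right)}} = \frac{4 - \sqrt{26074}}{\frac{12}{211} + \frac{1}{130} \cdot \frac{81}{4096}} = \frac{4 - \sqrt{26074}}{12 \cdot \frac{1}{211} + \frac{81}{532480}} = \frac{4 - \sqrt{26074}}{\frac{12}{211} + \frac{81}{532480}} = \frac{4 - \sqrt{26074}}{\frac{6406851}{112353280}} = \left(4 - \sqrt{26074}\right) \frac{112353280}{6406851} = \frac{449413120}{6406851} - \frac{112353280 \sqrt{26074}}{6406851}$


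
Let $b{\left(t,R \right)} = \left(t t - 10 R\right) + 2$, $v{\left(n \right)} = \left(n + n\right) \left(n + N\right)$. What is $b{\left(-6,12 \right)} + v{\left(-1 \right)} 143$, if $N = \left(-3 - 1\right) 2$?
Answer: $2492$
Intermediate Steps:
$N = -8$ ($N = \left(-4\right) 2 = -8$)
$v{\left(n \right)} = 2 n \left(-8 + n\right)$ ($v{\left(n \right)} = \left(n + n\right) \left(n - 8\right) = 2 n \left(-8 + n\right)$)
$b{\left(t,R \right)} = 2 + t^{2} - 10 R$ ($b{\left(t,R \right)} = \left(t^{2} - 10 R\right) + 2 = 2 + t^{2} - 10 R$)
$b{\left(-6,12 \right)} + v{\left(-1 \right)} 143 = \left(2 + \left(-6\right)^{2} - 120\right) + 2 \left(-1\right) \left(-8 - 1\right) 143 = \left(2 + 36 - 120\right) + 2 \left(-1\right) \left(-9\right) 143 = -82 + 18 \cdot 143 = -82 + 2574 = 2492$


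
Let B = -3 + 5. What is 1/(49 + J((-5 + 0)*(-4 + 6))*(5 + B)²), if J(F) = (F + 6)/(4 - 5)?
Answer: 1/245 ≈ 0.0040816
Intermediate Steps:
B = 2
J(F) = -6 - F (J(F) = (6 + F)/(-1) = (6 + F)*(-1) = -6 - F)
1/(49 + J((-5 + 0)*(-4 + 6))*(5 + B)²) = 1/(49 + (-6 - (-5 + 0)*(-4 + 6))*(5 + 2)²) = 1/(49 + (-6 - (-5)*2)*7²) = 1/(49 + (-6 - 1*(-10))*49) = 1/(49 + (-6 + 10)*49) = 1/(49 + 4*49) = 1/(49 + 196) = 1/245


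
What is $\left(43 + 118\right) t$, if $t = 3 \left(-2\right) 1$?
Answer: $-966$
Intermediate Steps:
$t = -6$ ($t = \left(-6\right) 1 = -6$)
$\left(43 + 118\right) t = \left(43 + 118\right) \left(-6\right) = 161 \left(-6\right) = -966$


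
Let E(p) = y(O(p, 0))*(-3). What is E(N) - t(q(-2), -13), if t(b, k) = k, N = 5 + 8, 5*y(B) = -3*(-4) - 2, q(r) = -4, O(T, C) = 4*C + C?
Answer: 7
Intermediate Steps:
O(T, C) = 5*C
y(B) = 2 (y(B) = (-3*(-4) - 2)/5 = (12 - 2)/5 = (⅕)*10 = 2)
N = 13
E(p) = -6 (E(p) = 2*(-3) = -6)
E(N) - t(q(-2), -13) = -6 - 1*(-13) = -6 + 13 = 7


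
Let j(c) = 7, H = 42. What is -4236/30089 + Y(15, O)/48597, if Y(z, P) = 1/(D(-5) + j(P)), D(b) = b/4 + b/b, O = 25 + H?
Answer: -5558015728/39480348591 ≈ -0.14078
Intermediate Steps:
O = 67 (O = 25 + 42 = 67)
D(b) = 1 + b/4 (D(b) = b*(1/4) + 1 = b/4 + 1 = 1 + b/4)
Y(z, P) = 4/27 (Y(z, P) = 1/((1 + (1/4)*(-5)) + 7) = 1/((1 - 5/4) + 7) = 1/(-1/4 + 7) = 1/(27/4) = 4/27)
-4236/30089 + Y(15, O)/48597 = -4236/30089 + (4/27)/48597 = -4236*1/30089 + (4/27)*(1/48597) = -4236/30089 + 4/1312119 = -5558015728/39480348591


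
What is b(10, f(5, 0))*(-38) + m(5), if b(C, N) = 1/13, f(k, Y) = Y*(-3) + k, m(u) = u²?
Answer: 287/13 ≈ 22.077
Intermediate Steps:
f(k, Y) = k - 3*Y (f(k, Y) = -3*Y + k = k - 3*Y)
b(C, N) = 1/13
b(10, f(5, 0))*(-38) + m(5) = (1/13)*(-38) + 5² = -38/13 + 25 = 287/13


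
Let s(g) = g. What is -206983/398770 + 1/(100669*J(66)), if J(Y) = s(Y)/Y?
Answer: -20836372857/40143777130 ≈ -0.51904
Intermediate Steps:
J(Y) = 1 (J(Y) = Y/Y = 1)
-206983/398770 + 1/(100669*J(66)) = -206983/398770 + 1/(100669*1) = -206983*1/398770 + (1/100669)*1 = -206983/398770 + 1/100669 = -20836372857/40143777130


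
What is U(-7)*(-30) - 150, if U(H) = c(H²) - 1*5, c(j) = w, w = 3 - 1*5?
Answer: 60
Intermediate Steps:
w = -2 (w = 3 - 5 = -2)
c(j) = -2
U(H) = -7 (U(H) = -2 - 1*5 = -2 - 5 = -7)
U(-7)*(-30) - 150 = -7*(-30) - 150 = 210 - 150 = 60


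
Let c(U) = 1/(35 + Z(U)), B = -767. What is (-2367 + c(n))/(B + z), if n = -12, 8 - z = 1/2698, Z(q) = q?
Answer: 146879120/47099009 ≈ 3.1185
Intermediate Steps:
z = 21583/2698 (z = 8 - 1/2698 = 21583/2698 ≈ 7.9996)
c(U) = 1/(35 + U)
(-2367 + c(n))/(B + z) = (-2367 + 1/(35 - 12))/(-767 + 21583/2698) = (-2367 + 1/23)/(-2047783/2698) = (-2367 + 1/23)*(-2698/2047783) = -54440/23*(-2698/2047783) = 146879120/47099009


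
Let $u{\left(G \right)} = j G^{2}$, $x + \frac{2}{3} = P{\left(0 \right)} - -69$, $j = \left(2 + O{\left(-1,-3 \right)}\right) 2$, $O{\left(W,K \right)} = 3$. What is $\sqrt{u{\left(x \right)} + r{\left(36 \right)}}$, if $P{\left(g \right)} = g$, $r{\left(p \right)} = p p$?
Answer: $\frac{\sqrt{431914}}{3} \approx 219.07$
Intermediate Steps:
$r{\left(p \right)} = p^{2}$
$j = 10$ ($j = \left(2 + 3\right) 2 = 5 \cdot 2 = 10$)
$x = \frac{205}{3}$ ($x = - \frac{2}{3} + \left(0 - -69\right) = - \frac{2}{3} + \left(0 + 69\right) = - \frac{2}{3} + 69 = \frac{205}{3} \approx 68.333$)
$u{\left(G \right)} = 10 G^{2}$
$\sqrt{u{\left(x \right)} + r{\left(36 \right)}} = \sqrt{10 \left(\frac{205}{3}\right)^{2} + 36^{2}} = \sqrt{10 \cdot \frac{42025}{9} + 1296} = \sqrt{\frac{420250}{9} + 1296} = \sqrt{\frac{431914}{9}} = \frac{\sqrt{431914}}{3}$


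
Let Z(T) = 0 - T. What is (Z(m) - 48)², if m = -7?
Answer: 1681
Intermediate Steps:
Z(T) = -T
(Z(m) - 48)² = (-1*(-7) - 48)² = (7 - 48)² = (-41)² = 1681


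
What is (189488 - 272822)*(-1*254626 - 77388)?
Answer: 27668054676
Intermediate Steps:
(189488 - 272822)*(-1*254626 - 77388) = -83334*(-254626 - 77388) = -83334*(-332014) = 27668054676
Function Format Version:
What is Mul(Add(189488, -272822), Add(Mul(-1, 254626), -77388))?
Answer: 27668054676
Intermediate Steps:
Mul(Add(189488, -272822), Add(Mul(-1, 254626), -77388)) = Mul(-83334, Add(-254626, -77388)) = Mul(-83334, -332014) = 27668054676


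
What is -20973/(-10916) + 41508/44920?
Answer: 174401061/61293340 ≈ 2.8454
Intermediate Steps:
-20973/(-10916) + 41508/44920 = -20973*(-1/10916) + 41508*(1/44920) = 20973/10916 + 10377/11230 = 174401061/61293340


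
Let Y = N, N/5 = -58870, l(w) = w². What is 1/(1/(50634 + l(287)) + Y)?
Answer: -133003/39149433049 ≈ -3.3973e-6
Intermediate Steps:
N = -294350 (N = 5*(-58870) = -294350)
Y = -294350
1/(1/(50634 + l(287)) + Y) = 1/(1/(50634 + 287²) - 294350) = 1/(1/(50634 + 82369) - 294350) = 1/(1/133003 - 294350) = 1/(-39149433049/133003) = -133003/39149433049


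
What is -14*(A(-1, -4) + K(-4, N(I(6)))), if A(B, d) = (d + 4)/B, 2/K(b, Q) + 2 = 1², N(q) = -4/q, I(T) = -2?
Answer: 28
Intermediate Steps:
K(b, Q) = -2 (K(b, Q) = 2/(-2 + 1²) = 2/(-2 + 1) = 2/(-1) = 2*(-1) = -2)
A(B, d) = (4 + d)/B
-14*(A(-1, -4) + K(-4, N(I(6)))) = -14*((4 - 4)/(-1) - 2) = -14*(-1*0 - 2) = -14*(0 - 2) = -14*(-2) = 28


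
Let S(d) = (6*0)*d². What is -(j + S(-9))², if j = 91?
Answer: -8281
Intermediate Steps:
S(d) = 0 (S(d) = 0*d² = 0)
-(j + S(-9))² = -(91 + 0)² = -1*91² = -1*8281 = -8281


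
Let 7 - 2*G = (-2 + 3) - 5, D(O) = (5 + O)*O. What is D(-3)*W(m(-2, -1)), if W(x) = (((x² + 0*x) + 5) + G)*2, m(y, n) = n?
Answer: -138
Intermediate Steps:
D(O) = O*(5 + O)
G = 11/2 (G = 7/2 - ((-2 + 3) - 5)/2 = 7/2 - (1 - 5)/2 = 7/2 - ½*(-4) = 7/2 + 2 = 11/2 ≈ 5.5000)
W(x) = 21 + 2*x² (W(x) = (((x² + 0*x) + 5) + 11/2)*2 = (((x² + 0) + 5) + 11/2)*2 = ((x² + 5) + 11/2)*2 = ((5 + x²) + 11/2)*2 = (21/2 + x²)*2 = 21 + 2*x²)
D(-3)*W(m(-2, -1)) = (-3*(5 - 3))*(21 + 2*(-1)²) = (-3*2)*(21 + 2*1) = -6*(21 + 2) = -6*23 = -138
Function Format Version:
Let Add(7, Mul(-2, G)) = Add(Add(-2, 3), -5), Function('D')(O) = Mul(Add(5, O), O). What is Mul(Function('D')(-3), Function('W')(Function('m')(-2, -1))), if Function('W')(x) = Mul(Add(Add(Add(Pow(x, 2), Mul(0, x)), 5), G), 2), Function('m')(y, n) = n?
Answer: -138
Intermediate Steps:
Function('D')(O) = Mul(O, Add(5, O))
G = Rational(11, 2) (G = Add(Rational(7, 2), Mul(Rational(-1, 2), Add(Add(-2, 3), -5))) = Add(Rational(7, 2), Mul(Rational(-1, 2), Add(1, -5))) = Add(Rational(7, 2), Mul(Rational(-1, 2), -4)) = Add(Rational(7, 2), 2) = Rational(11, 2) ≈ 5.5000)
Function('W')(x) = Add(21, Mul(2, Pow(x, 2))) (Function('W')(x) = Mul(Add(Add(Add(Pow(x, 2), Mul(0, x)), 5), Rational(11, 2)), 2) = Mul(Add(Add(Add(Pow(x, 2), 0), 5), Rational(11, 2)), 2) = Mul(Add(Add(Pow(x, 2), 5), Rational(11, 2)), 2) = Mul(Add(Add(5, Pow(x, 2)), Rational(11, 2)), 2) = Mul(Add(Rational(21, 2), Pow(x, 2)), 2) = Add(21, Mul(2, Pow(x, 2))))
Mul(Function('D')(-3), Function('W')(Function('m')(-2, -1))) = Mul(Mul(-3, Add(5, -3)), Add(21, Mul(2, Pow(-1, 2)))) = Mul(Mul(-3, 2), Add(21, Mul(2, 1))) = Mul(-6, Add(21, 2)) = Mul(-6, 23) = -138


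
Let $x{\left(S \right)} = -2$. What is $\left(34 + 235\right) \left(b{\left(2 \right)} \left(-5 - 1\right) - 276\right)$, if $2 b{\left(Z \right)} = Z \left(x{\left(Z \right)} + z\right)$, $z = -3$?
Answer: $-66174$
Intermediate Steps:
$b{\left(Z \right)} = - \frac{5 Z}{2}$ ($b{\left(Z \right)} = \frac{Z \left(-2 - 3\right)}{2} = \frac{Z \left(-5\right)}{2} = \frac{\left(-5\right) Z}{2} = - \frac{5 Z}{2}$)
$\left(34 + 235\right) \left(b{\left(2 \right)} \left(-5 - 1\right) - 276\right) = \left(34 + 235\right) \left(\left(- \frac{5}{2}\right) 2 \left(-5 - 1\right) - 276\right) = 269 \left(\left(-5\right) \left(-6\right) - 276\right) = 269 \left(30 - 276\right) = 269 \left(-246\right) = -66174$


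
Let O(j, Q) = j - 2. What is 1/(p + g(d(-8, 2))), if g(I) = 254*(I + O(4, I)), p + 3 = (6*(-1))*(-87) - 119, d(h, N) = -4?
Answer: -1/108 ≈ -0.0092593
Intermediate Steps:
O(j, Q) = -2 + j
p = 400 (p = -3 + ((6*(-1))*(-87) - 119) = -3 + (-6*(-87) - 119) = -3 + (522 - 119) = -3 + 403 = 400)
g(I) = 508 + 254*I (g(I) = 254*(I + (-2 + 4)) = 254*(I + 2) = 254*(2 + I) = 508 + 254*I)
1/(p + g(d(-8, 2))) = 1/(400 + (508 + 254*(-4))) = 1/(400 + (508 - 1016)) = 1/(400 - 508) = 1/(-108) = -1/108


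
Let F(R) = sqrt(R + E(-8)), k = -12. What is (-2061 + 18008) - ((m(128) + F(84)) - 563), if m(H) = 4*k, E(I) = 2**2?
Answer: 16558 - 2*sqrt(22) ≈ 16549.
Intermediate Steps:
E(I) = 4
F(R) = sqrt(4 + R) (F(R) = sqrt(R + 4) = sqrt(4 + R))
m(H) = -48 (m(H) = 4*(-12) = -48)
(-2061 + 18008) - ((m(128) + F(84)) - 563) = (-2061 + 18008) - ((-48 + sqrt(4 + 84)) - 563) = 15947 - ((-48 + sqrt(88)) - 563) = 15947 - ((-48 + 2*sqrt(22)) - 563) = 15947 - (-611 + 2*sqrt(22)) = 15947 + (611 - 2*sqrt(22)) = 16558 - 2*sqrt(22)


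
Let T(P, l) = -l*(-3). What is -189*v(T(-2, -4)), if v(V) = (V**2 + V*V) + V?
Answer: -52164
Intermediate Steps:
T(P, l) = 3*l (T(P, l) = -(-3)*l = 3*l)
v(V) = V + 2*V**2 (v(V) = (V**2 + V**2) + V = 2*V**2 + V = V + 2*V**2)
-189*v(T(-2, -4)) = -189*3*(-4)*(1 + 2*(3*(-4))) = -(-2268)*(1 + 2*(-12)) = -(-2268)*(1 - 24) = -(-2268)*(-23) = -189*276 = -52164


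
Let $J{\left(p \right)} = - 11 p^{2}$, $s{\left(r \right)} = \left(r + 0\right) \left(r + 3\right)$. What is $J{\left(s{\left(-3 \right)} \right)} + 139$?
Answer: $139$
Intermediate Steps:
$s{\left(r \right)} = r \left(3 + r\right)$
$J{\left(s{\left(-3 \right)} \right)} + 139 = - 11 \left(- 3 \left(3 - 3\right)\right)^{2} + 139 = - 11 \left(\left(-3\right) 0\right)^{2} + 139 = - 11 \cdot 0^{2} + 139 = \left(-11\right) 0 + 139 = 0 + 139 = 139$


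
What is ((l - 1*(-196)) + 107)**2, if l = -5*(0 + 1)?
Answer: 88804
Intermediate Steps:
l = -5 (l = -5*1 = -5)
((l - 1*(-196)) + 107)**2 = ((-5 - 1*(-196)) + 107)**2 = ((-5 + 196) + 107)**2 = (191 + 107)**2 = 298**2 = 88804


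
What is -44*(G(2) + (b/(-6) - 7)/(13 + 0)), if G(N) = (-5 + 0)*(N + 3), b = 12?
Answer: 14696/13 ≈ 1130.5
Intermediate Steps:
G(N) = -15 - 5*N (G(N) = -5*(3 + N) = -15 - 5*N)
-44*(G(2) + (b/(-6) - 7)/(13 + 0)) = -44*((-15 - 5*2) + (12/(-6) - 7)/(13 + 0)) = -44*((-15 - 10) + (12*(-1/6) - 7)/13) = -44*(-25 + (-2 - 7)*(1/13)) = -44*(-25 - 9*1/13) = -44*(-25 - 9/13) = -44*(-334/13) = 14696/13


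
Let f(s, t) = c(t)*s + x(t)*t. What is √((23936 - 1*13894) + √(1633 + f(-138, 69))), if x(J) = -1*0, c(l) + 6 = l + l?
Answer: √(10042 + I*√16583) ≈ 100.21 + 0.6425*I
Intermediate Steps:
c(l) = -6 + 2*l (c(l) = -6 + (l + l) = -6 + 2*l)
x(J) = 0
f(s, t) = s*(-6 + 2*t) (f(s, t) = (-6 + 2*t)*s + 0*t = s*(-6 + 2*t) + 0 = s*(-6 + 2*t))
√((23936 - 1*13894) + √(1633 + f(-138, 69))) = √((23936 - 1*13894) + √(1633 + 2*(-138)*(-3 + 69))) = √((23936 - 13894) + √(1633 + 2*(-138)*66)) = √(10042 + √(1633 - 18216)) = √(10042 + √(-16583)) = √(10042 + I*√16583)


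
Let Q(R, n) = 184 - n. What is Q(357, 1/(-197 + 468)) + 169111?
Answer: 45878944/271 ≈ 1.6930e+5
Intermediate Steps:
Q(357, 1/(-197 + 468)) + 169111 = (184 - 1/(-197 + 468)) + 169111 = (184 - 1/271) + 169111 = 49863/271 + 169111 = 45878944/271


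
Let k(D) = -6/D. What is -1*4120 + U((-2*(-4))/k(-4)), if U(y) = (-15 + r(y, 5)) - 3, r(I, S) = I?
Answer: -12398/3 ≈ -4132.7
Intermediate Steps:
U(y) = -18 + y (U(y) = (-15 + y) - 3 = -18 + y)
-1*4120 + U((-2*(-4))/k(-4)) = -1*4120 + (-18 + (-2*(-4))/((-6/(-4)))) = -4120 + (-18 + 8/((-6*(-¼)))) = -4120 + (-18 + 8/(3/2)) = -4120 + (-18 + 8*(⅔)) = -4120 + (-18 + 16/3) = -4120 - 38/3 = -12398/3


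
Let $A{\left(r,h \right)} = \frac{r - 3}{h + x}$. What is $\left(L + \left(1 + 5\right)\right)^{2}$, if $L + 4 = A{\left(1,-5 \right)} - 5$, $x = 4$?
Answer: $1$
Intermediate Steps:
$A{\left(r,h \right)} = \frac{-3 + r}{4 + h}$ ($A{\left(r,h \right)} = \frac{r - 3}{h + 4} = \frac{-3 + r}{4 + h}$)
$L = -7$ ($L = -4 - \left(5 - \frac{-3 + 1}{4 - 5}\right) = -4 - \left(5 - \frac{1}{-1} \left(-2\right)\right) = -4 - 3 = -7$)
$\left(L + \left(1 + 5\right)\right)^{2} = \left(-7 + \left(1 + 5\right)\right)^{2} = \left(-7 + 6\right)^{2} = \left(-1\right)^{2} = 1$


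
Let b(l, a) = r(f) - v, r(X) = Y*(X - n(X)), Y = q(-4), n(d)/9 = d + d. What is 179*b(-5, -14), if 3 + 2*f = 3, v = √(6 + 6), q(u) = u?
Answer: -358*√3 ≈ -620.07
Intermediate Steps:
n(d) = 18*d (n(d) = 9*(d + d) = 9*(2*d) = 18*d)
Y = -4
v = 2*√3 (v = √12 = 2*√3 ≈ 3.4641)
f = 0 (f = -3/2 + (½)*3 = -3/2 + 3/2 = 0)
r(X) = 68*X (r(X) = -4*(X - 18*X) = -(-68)*X = 68*X)
b(l, a) = -2*√3 (b(l, a) = 68*0 - 2*√3 = 0 - 2*√3 = -2*√3)
179*b(-5, -14) = 179*(-2*√3) = -358*√3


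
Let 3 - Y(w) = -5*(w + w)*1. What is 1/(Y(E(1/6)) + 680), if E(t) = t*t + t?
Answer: 18/12329 ≈ 0.0014600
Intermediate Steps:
E(t) = t + t² (E(t) = t² + t = t + t²)
Y(w) = 3 + 10*w (Y(w) = 3 - (-5*(w + w)) = 3 - (-10*w) = 3 - (-10)*w = 3 + 10*w)
1/(Y(E(1/6)) + 680) = 1/((3 + 10*((1 + 1/6)/6)) + 680) = 1/((3 + 10*((1 + ⅙)/6)) + 680) = 1/((3 + 10*((⅙)*(7/6))) + 680) = 1/((3 + 10*(7/36)) + 680) = 1/((3 + 35/18) + 680) = 1/(89/18 + 680) = 1/(12329/18) = 18/12329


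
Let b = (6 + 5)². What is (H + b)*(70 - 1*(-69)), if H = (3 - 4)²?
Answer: 16958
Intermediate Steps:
b = 121 (b = 11² = 121)
H = 1 (H = (-1)² = 1)
(H + b)*(70 - 1*(-69)) = (1 + 121)*(70 - 1*(-69)) = 122*(70 + 69) = 122*139 = 16958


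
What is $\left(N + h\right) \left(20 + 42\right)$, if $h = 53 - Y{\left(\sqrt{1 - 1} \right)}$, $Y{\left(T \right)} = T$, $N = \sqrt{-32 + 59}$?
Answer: $3286 + 186 \sqrt{3} \approx 3608.2$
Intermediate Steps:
$N = 3 \sqrt{3}$ ($N = \sqrt{27} = 3 \sqrt{3} \approx 5.1962$)
$h = 53$ ($h = 53 - \sqrt{1 - 1} = 53 - \sqrt{0} = 53 - 0 = 53 + 0 = 53$)
$\left(N + h\right) \left(20 + 42\right) = \left(3 \sqrt{3} + 53\right) \left(20 + 42\right) = \left(53 + 3 \sqrt{3}\right) 62 = 3286 + 186 \sqrt{3}$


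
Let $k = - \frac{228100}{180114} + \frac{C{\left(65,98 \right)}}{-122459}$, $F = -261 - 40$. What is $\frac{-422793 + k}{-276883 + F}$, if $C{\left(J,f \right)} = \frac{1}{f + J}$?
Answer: $\frac{190004937360391531}{124567272407045424} \approx 1.5253$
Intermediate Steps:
$C{\left(J,f \right)} = \frac{1}{J + f}$
$F = -301$ ($F = -261 - 40 = -301$)
$k = - \frac{2276531268907}{1797611296569}$ ($k = - \frac{228100}{180114} + \frac{1}{\left(65 + 98\right) \left(-122459\right)} = \left(-228100\right) \frac{1}{180114} + \frac{1}{163} \left(- \frac{1}{122459}\right) = - \frac{114050}{90057} + \frac{1}{163} \left(- \frac{1}{122459}\right) = - \frac{114050}{90057} - \frac{1}{19960817} = - \frac{2276531268907}{1797611296569} \approx -1.2664$)
$\frac{-422793 + k}{-276883 + F} = \frac{-422793 - \frac{2276531268907}{1797611296569}}{-276883 - 301} = - \frac{760019749441566124}{1797611296569 \left(-277184\right)} = \left(- \frac{760019749441566124}{1797611296569}\right) \left(- \frac{1}{277184}\right) = \frac{190004937360391531}{124567272407045424}$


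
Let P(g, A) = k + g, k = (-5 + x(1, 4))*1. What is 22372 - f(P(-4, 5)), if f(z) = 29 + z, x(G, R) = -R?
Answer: 22356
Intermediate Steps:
k = -9 (k = (-5 - 1*4)*1 = (-5 - 4)*1 = -9*1 = -9)
P(g, A) = -9 + g
22372 - f(P(-4, 5)) = 22372 - (29 + (-9 - 4)) = 22372 - (29 - 13) = 22372 - 1*16 = 22372 - 16 = 22356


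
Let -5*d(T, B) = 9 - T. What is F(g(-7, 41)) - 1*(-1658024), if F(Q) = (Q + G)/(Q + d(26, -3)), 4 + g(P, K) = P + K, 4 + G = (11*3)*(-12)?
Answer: 276888158/167 ≈ 1.6580e+6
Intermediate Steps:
d(T, B) = -9/5 + T/5 (d(T, B) = -(9 - T)/5 = -9/5 + T/5)
G = -400 (G = -4 + (11*3)*(-12) = -4 + 33*(-12) = -4 - 396 = -400)
g(P, K) = -4 + K + P (g(P, K) = -4 + (P + K) = -4 + (K + P) = -4 + K + P)
F(Q) = (-400 + Q)/(17/5 + Q) (F(Q) = (Q - 400)/(Q + (-9/5 + (1/5)*26)) = (-400 + Q)/(Q + (-9/5 + 26/5)) = (-400 + Q)/(Q + 17/5) = (-400 + Q)/(17/5 + Q))
F(g(-7, 41)) - 1*(-1658024) = 5*(-400 + (-4 + 41 - 7))/(17 + 5*(-4 + 41 - 7)) - 1*(-1658024) = 5*(-400 + 30)/(17 + 5*30) + 1658024 = 5*(-370)/(17 + 150) + 1658024 = 5*(-370)/167 + 1658024 = 5*(1/167)*(-370) + 1658024 = -1850/167 + 1658024 = 276888158/167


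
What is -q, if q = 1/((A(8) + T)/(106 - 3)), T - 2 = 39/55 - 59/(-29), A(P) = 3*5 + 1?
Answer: -164285/33086 ≈ -4.9654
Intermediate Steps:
A(P) = 16 (A(P) = 15 + 1 = 16)
T = 7566/1595 (T = 2 + (39/55 - 59/(-29)) = 2 + (39*(1/55) - 59*(-1/29)) = 2 + (39/55 + 59/29) = 2 + 4376/1595 = 7566/1595 ≈ 4.7436)
q = 164285/33086 (q = 1/((16 + 7566/1595)/(106 - 3)) = 1/((33086/1595)/103) = 1/((33086/1595)*(1/103)) = 1/(33086/164285) = 164285/33086 ≈ 4.9654)
-q = -1*164285/33086 = -164285/33086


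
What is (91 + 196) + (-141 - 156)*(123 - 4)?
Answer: -35056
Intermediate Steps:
(91 + 196) + (-141 - 156)*(123 - 4) = 287 - 297*119 = 287 - 35343 = -35056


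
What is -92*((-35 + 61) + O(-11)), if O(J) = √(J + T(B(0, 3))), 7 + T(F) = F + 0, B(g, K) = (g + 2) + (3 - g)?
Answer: -2392 - 92*I*√13 ≈ -2392.0 - 331.71*I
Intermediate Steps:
B(g, K) = 5 (B(g, K) = (2 + g) + (3 - g) = 5)
T(F) = -7 + F (T(F) = -7 + (F + 0) = -7 + F)
O(J) = √(-2 + J) (O(J) = √(J + (-7 + 5)) = √(J - 2) = √(-2 + J))
-92*((-35 + 61) + O(-11)) = -92*((-35 + 61) + √(-2 - 11)) = -92*(26 + √(-13)) = -92*(26 + I*√13) = -2392 - 92*I*√13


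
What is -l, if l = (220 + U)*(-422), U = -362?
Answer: -59924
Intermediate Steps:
l = 59924 (l = (220 - 362)*(-422) = -142*(-422) = 59924)
-l = -1*59924 = -59924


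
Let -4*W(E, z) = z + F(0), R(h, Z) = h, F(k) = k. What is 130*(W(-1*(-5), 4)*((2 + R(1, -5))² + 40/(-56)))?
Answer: -7540/7 ≈ -1077.1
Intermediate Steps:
W(E, z) = -z/4 (W(E, z) = -(z + 0)/4 = -z/4)
130*(W(-1*(-5), 4)*((2 + R(1, -5))² + 40/(-56))) = 130*((-¼*4)*((2 + 1)² + 40/(-56))) = 130*(-(3² + 40*(-1/56))) = 130*(-(9 - 5/7)) = 130*(-1*58/7) = 130*(-58/7) = -7540/7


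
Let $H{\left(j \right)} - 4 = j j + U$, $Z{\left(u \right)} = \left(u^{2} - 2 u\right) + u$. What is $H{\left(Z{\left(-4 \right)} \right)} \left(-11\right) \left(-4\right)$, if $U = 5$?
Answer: $17996$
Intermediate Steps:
$Z{\left(u \right)} = u^{2} - u$
$H{\left(j \right)} = 9 + j^{2}$ ($H{\left(j \right)} = 4 + \left(j j + 5\right) = 4 + \left(j^{2} + 5\right) = 4 + \left(5 + j^{2}\right) = 9 + j^{2}$)
$H{\left(Z{\left(-4 \right)} \right)} \left(-11\right) \left(-4\right) = \left(9 + \left(- 4 \left(-1 - 4\right)\right)^{2}\right) \left(-11\right) \left(-4\right) = \left(9 + \left(\left(-4\right) \left(-5\right)\right)^{2}\right) \left(-11\right) \left(-4\right) = \left(9 + 20^{2}\right) \left(-11\right) \left(-4\right) = \left(9 + 400\right) \left(-11\right) \left(-4\right) = 409 \left(-11\right) \left(-4\right) = \left(-4499\right) \left(-4\right) = 17996$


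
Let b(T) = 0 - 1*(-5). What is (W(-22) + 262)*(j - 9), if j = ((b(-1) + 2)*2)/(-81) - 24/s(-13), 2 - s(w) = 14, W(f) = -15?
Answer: -143507/81 ≈ -1771.7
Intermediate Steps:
b(T) = 5 (b(T) = 0 + 5 = 5)
s(w) = -12 (s(w) = 2 - 1*14 = 2 - 14 = -12)
j = 148/81 (j = ((5 + 2)*2)/(-81) - 24/(-12) = (7*2)*(-1/81) - 24*(-1/12) = 14*(-1/81) + 2 = -14/81 + 2 = 148/81 ≈ 1.8272)
(W(-22) + 262)*(j - 9) = (-15 + 262)*(148/81 - 9) = 247*(-581/81) = -143507/81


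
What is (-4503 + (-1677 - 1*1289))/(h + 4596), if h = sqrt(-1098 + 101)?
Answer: -3120684/1920383 + 679*I*sqrt(997)/1920383 ≈ -1.625 + 0.011164*I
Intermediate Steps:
h = I*sqrt(997) (h = sqrt(-997) = I*sqrt(997) ≈ 31.575*I)
(-4503 + (-1677 - 1*1289))/(h + 4596) = (-4503 + (-1677 - 1*1289))/(I*sqrt(997) + 4596) = (-4503 + (-1677 - 1289))/(4596 + I*sqrt(997)) = (-4503 - 2966)/(4596 + I*sqrt(997)) = -7469/(4596 + I*sqrt(997))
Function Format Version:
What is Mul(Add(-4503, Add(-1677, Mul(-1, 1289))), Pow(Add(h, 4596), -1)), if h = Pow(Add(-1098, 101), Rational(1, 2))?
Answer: Add(Rational(-3120684, 1920383), Mul(Rational(679, 1920383), I, Pow(997, Rational(1, 2)))) ≈ Add(-1.6250, Mul(0.011164, I))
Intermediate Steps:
h = Mul(I, Pow(997, Rational(1, 2))) (h = Pow(-997, Rational(1, 2)) = Mul(I, Pow(997, Rational(1, 2))) ≈ Mul(31.575, I))
Mul(Add(-4503, Add(-1677, Mul(-1, 1289))), Pow(Add(h, 4596), -1)) = Mul(Add(-4503, Add(-1677, Mul(-1, 1289))), Pow(Add(Mul(I, Pow(997, Rational(1, 2))), 4596), -1)) = Mul(Add(-4503, Add(-1677, -1289)), Pow(Add(4596, Mul(I, Pow(997, Rational(1, 2)))), -1)) = Mul(Add(-4503, -2966), Pow(Add(4596, Mul(I, Pow(997, Rational(1, 2)))), -1)) = Mul(-7469, Pow(Add(4596, Mul(I, Pow(997, Rational(1, 2)))), -1))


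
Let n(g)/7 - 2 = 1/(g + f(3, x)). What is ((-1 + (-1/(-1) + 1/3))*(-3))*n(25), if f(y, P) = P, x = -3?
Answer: -315/22 ≈ -14.318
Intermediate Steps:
n(g) = 14 + 7/(-3 + g) (n(g) = 14 + 7/(g - 3) = 14 + 7/(-3 + g))
((-1 + (-1/(-1) + 1/3))*(-3))*n(25) = ((-1 + (-1/(-1) + 1/3))*(-3))*(7*(-5 + 2*25)/(-3 + 25)) = ((-1 + (-1*(-1) + 1*(⅓)))*(-3))*(7*(-5 + 50)/22) = ((-1 + (1 + ⅓))*(-3))*(7*(1/22)*45) = ((-1 + 4/3)*(-3))*(315/22) = ((⅓)*(-3))*(315/22) = -1*315/22 = -315/22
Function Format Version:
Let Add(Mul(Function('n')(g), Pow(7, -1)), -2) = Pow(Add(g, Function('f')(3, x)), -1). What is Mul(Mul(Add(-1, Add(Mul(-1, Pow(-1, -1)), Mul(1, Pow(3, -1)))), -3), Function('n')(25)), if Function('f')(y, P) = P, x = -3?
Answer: Rational(-315, 22) ≈ -14.318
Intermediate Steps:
Function('n')(g) = Add(14, Mul(7, Pow(Add(-3, g), -1))) (Function('n')(g) = Add(14, Mul(7, Pow(Add(g, -3), -1))) = Add(14, Mul(7, Pow(Add(-3, g), -1))))
Mul(Mul(Add(-1, Add(Mul(-1, Pow(-1, -1)), Mul(1, Pow(3, -1)))), -3), Function('n')(25)) = Mul(Mul(Add(-1, Add(Mul(-1, Pow(-1, -1)), Mul(1, Pow(3, -1)))), -3), Mul(7, Pow(Add(-3, 25), -1), Add(-5, Mul(2, 25)))) = Mul(Mul(Add(-1, Add(Mul(-1, -1), Mul(1, Rational(1, 3)))), -3), Mul(7, Pow(22, -1), Add(-5, 50))) = Mul(Mul(Add(-1, Add(1, Rational(1, 3))), -3), Mul(7, Rational(1, 22), 45)) = Mul(Mul(Add(-1, Rational(4, 3)), -3), Rational(315, 22)) = Mul(Mul(Rational(1, 3), -3), Rational(315, 22)) = Mul(-1, Rational(315, 22)) = Rational(-315, 22)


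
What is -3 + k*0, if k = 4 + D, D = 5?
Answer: -3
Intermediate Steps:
k = 9 (k = 4 + 5 = 9)
-3 + k*0 = -3 + 9*0 = -3 + 0 = -3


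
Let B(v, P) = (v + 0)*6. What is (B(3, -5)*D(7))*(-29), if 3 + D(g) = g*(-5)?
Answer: 19836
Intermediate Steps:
D(g) = -3 - 5*g (D(g) = -3 + g*(-5) = -3 - 5*g)
B(v, P) = 6*v (B(v, P) = v*6 = 6*v)
(B(3, -5)*D(7))*(-29) = ((6*3)*(-3 - 5*7))*(-29) = (18*(-3 - 35))*(-29) = (18*(-38))*(-29) = -684*(-29) = 19836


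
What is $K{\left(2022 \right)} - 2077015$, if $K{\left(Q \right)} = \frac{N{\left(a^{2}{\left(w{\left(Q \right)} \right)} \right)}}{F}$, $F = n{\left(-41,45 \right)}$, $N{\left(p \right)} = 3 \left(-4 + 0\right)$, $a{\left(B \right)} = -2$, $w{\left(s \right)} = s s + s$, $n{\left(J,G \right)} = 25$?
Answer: $- \frac{51925387}{25} \approx -2.077 \cdot 10^{6}$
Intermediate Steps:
$w{\left(s \right)} = s + s^{2}$ ($w{\left(s \right)} = s^{2} + s = s + s^{2}$)
$N{\left(p \right)} = -12$ ($N{\left(p \right)} = 3 \left(-4\right) = -12$)
$F = 25$
$K{\left(Q \right)} = - \frac{12}{25}$
$K{\left(2022 \right)} - 2077015 = - \frac{12}{25} - 2077015 = - \frac{51925387}{25}$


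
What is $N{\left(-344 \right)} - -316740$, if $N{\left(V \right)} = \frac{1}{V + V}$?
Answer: $\frac{217917119}{688} \approx 3.1674 \cdot 10^{5}$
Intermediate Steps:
$N{\left(V \right)} = \frac{1}{2 V}$
$N{\left(-344 \right)} - -316740 = \frac{1}{2 \left(-344\right)} - -316740 = \frac{1}{2} \left(- \frac{1}{344}\right) + 316740 = - \frac{1}{688} + 316740 = \frac{217917119}{688}$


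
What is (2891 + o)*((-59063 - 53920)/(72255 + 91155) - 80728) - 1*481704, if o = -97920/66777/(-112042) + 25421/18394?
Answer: -8313004819741124700629/35528710239988 ≈ -2.3398e+8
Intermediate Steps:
o = 31699561140899/22936792648966 (o = -97920*1/66777*(-1/112042) + 25421*(1/18394) = -32640/22259*(-1/112042) + 25421/18394 = 16320/1246971439 + 25421/18394 = 31699561140899/22936792648966 ≈ 1.3820)
(2891 + o)*((-59063 - 53920)/(72255 + 91155) - 80728) - 1*481704 = (2891 + 31699561140899/22936792648966)*((-59063 - 53920)/(72255 + 91155) - 80728) - 1*481704 = 66341967109301605*(-112983/163410 - 80728)/22936792648966 - 481704 = 66341967109301605*(-112983*1/163410 - 80728)/22936792648966 - 481704 = 66341967109301605*(-2897/4190 - 80728)/22936792648966 - 481704 = (66341967109301605/22936792648966)*(-338253217/4190) - 481704 = -8295890497903681521077/35528710239988 - 481704 = -8313004819741124700629/35528710239988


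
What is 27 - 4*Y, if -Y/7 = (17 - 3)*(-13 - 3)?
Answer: -6245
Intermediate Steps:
Y = 1568 (Y = -7*(17 - 3)*(-13 - 3) = -98*(-16) = -7*(-224) = 1568)
27 - 4*Y = 27 - 4*1568 = 27 - 6272 = -6245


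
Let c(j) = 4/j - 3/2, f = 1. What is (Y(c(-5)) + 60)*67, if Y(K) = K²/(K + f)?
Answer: 487157/130 ≈ 3747.4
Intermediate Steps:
c(j) = -3/2 + 4/j (c(j) = 4/j - 3*½ = 4/j - 3/2 = -3/2 + 4/j)
Y(K) = K²/(1 + K) (Y(K) = K²/(K + 1) = K²/(1 + K))
(Y(c(-5)) + 60)*67 = ((-3/2 + 4/(-5))²/(1 + (-3/2 + 4/(-5))) + 60)*67 = ((-3/2 + 4*(-⅕))²/(1 + (-3/2 + 4*(-⅕))) + 60)*67 = ((-3/2 - ⅘)²/(1 + (-3/2 - ⅘)) + 60)*67 = ((-23/10)²/(1 - 23/10) + 60)*67 = (529/(100*(-13/10)) + 60)*67 = ((529/100)*(-10/13) + 60)*67 = (-529/130 + 60)*67 = (7271/130)*67 = 487157/130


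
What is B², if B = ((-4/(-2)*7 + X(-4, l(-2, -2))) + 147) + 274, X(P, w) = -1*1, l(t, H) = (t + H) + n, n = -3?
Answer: 188356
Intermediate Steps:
l(t, H) = -3 + H + t (l(t, H) = (t + H) - 3 = (H + t) - 3 = -3 + H + t)
X(P, w) = -1
B = 434 (B = ((-4/(-2)*7 - 1) + 147) + 274 = ((-4*(-½)*7 - 1) + 147) + 274 = ((2*7 - 1) + 147) + 274 = ((14 - 1) + 147) + 274 = (13 + 147) + 274 = 160 + 274 = 434)
B² = 434² = 188356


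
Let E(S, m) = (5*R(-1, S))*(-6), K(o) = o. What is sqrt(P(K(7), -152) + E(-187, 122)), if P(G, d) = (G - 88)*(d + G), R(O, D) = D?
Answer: sqrt(17355) ≈ 131.74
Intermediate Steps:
E(S, m) = -30*S (E(S, m) = (5*S)*(-6) = -30*S)
P(G, d) = (-88 + G)*(G + d)
sqrt(P(K(7), -152) + E(-187, 122)) = sqrt((7**2 - 88*7 - 88*(-152) + 7*(-152)) - 30*(-187)) = sqrt((49 - 616 + 13376 - 1064) + 5610) = sqrt(11745 + 5610) = sqrt(17355)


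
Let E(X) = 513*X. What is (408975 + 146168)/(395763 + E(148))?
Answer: 555143/471687 ≈ 1.1769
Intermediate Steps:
(408975 + 146168)/(395763 + E(148)) = (408975 + 146168)/(395763 + 513*148) = 555143/(395763 + 75924) = 555143/471687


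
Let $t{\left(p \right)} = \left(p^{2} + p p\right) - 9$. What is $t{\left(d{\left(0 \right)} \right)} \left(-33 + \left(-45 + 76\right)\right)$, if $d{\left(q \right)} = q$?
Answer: $18$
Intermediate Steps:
$t{\left(p \right)} = -9 + 2 p^{2}$ ($t{\left(p \right)} = \left(p^{2} + p^{2}\right) - 9 = 2 p^{2} - 9 = -9 + 2 p^{2}$)
$t{\left(d{\left(0 \right)} \right)} \left(-33 + \left(-45 + 76\right)\right) = \left(-9 + 2 \cdot 0^{2}\right) \left(-33 + \left(-45 + 76\right)\right) = \left(-9 + 2 \cdot 0\right) \left(-33 + 31\right) = \left(-9 + 0\right) \left(-2\right) = \left(-9\right) \left(-2\right) = 18$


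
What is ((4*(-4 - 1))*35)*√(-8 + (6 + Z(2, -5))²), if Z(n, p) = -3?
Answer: -700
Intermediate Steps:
((4*(-4 - 1))*35)*√(-8 + (6 + Z(2, -5))²) = ((4*(-4 - 1))*35)*√(-8 + (6 - 3)²) = ((4*(-5))*35)*√(-8 + 3²) = (-20*35)*√(-8 + 9) = -700*√1 = -700*1 = -700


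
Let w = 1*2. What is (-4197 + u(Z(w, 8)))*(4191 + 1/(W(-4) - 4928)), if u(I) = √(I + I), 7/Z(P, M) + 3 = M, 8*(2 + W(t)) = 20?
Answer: -57781921897/3285 + 41302303*√70/49275 ≈ -1.7583e+7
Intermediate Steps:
w = 2
W(t) = ½ (W(t) = -2 + (⅛)*20 = -2 + 5/2 = ½)
Z(P, M) = 7/(-3 + M)
u(I) = √2*√I (u(I) = √(2*I) = √2*√I)
(-4197 + u(Z(w, 8)))*(4191 + 1/(W(-4) - 4928)) = (-4197 + √2*√(7/(-3 + 8)))*(4191 + 1/(½ - 4928)) = (-4197 + √2*√(7/5))*(4191 + 1/(-9855/2)) = (-4197 + √2*√(7*(⅕)))*(4191 - 2/9855) = (-4197 + √2*√(7/5))*(41302303/9855) = (-4197 + √2*(√35/5))*(41302303/9855) = (-4197 + √70/5)*(41302303/9855) = -57781921897/3285 + 41302303*√70/49275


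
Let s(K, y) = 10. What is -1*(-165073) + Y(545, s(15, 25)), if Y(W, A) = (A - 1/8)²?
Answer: 10570913/64 ≈ 1.6517e+5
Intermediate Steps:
Y(W, A) = (-⅛ + A)² (Y(W, A) = (A - 1*⅛)² = (A - ⅛)² = (-⅛ + A)²)
-1*(-165073) + Y(545, s(15, 25)) = -1*(-165073) + (-1 + 8*10)²/64 = 165073 + (-1 + 80)²/64 = 165073 + (1/64)*79² = 165073 + (1/64)*6241 = 165073 + 6241/64 = 10570913/64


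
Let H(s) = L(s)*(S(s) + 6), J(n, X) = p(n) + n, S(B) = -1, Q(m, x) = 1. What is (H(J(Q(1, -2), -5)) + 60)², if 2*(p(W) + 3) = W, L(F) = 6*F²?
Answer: 65025/4 ≈ 16256.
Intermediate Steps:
p(W) = -3 + W/2
J(n, X) = -3 + 3*n/2 (J(n, X) = (-3 + n/2) + n = -3 + 3*n/2)
H(s) = 30*s² (H(s) = (6*s²)*(-1 + 6) = (6*s²)*5 = 30*s²)
(H(J(Q(1, -2), -5)) + 60)² = (30*(-3 + (3/2)*1)² + 60)² = (30*(-3 + 3/2)² + 60)² = (30*(-3/2)² + 60)² = (30*(9/4) + 60)² = (135/2 + 60)² = (255/2)² = 65025/4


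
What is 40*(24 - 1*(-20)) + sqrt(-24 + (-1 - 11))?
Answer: 1760 + 6*I ≈ 1760.0 + 6.0*I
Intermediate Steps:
40*(24 - 1*(-20)) + sqrt(-24 + (-1 - 11)) = 40*(24 + 20) + sqrt(-24 - 12) = 40*44 + sqrt(-36) = 1760 + 6*I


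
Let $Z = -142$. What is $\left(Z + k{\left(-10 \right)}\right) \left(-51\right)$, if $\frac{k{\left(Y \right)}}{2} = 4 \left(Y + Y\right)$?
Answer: $15402$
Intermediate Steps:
$k{\left(Y \right)} = 16 Y$ ($k{\left(Y \right)} = 2 \cdot 4 \left(Y + Y\right) = 2 \cdot 4 \cdot 2 Y = 2 \cdot 8 Y = 16 Y$)
$\left(Z + k{\left(-10 \right)}\right) \left(-51\right) = \left(-142 + 16 \left(-10\right)\right) \left(-51\right) = \left(-142 - 160\right) \left(-51\right) = \left(-302\right) \left(-51\right) = 15402$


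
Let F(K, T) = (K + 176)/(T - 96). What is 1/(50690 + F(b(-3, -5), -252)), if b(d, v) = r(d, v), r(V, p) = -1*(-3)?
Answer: 348/17639941 ≈ 1.9728e-5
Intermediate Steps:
r(V, p) = 3
b(d, v) = 3
F(K, T) = (176 + K)/(-96 + T)
1/(50690 + F(b(-3, -5), -252)) = 1/(50690 + (176 + 3)/(-96 - 252)) = 1/(50690 + 179/(-348)) = 1/(50690 - 1/348*179) = 1/(50690 - 179/348) = 1/(17639941/348) = 348/17639941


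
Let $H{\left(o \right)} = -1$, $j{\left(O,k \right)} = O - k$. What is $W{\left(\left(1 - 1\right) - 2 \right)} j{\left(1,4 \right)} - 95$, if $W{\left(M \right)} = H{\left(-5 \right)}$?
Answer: $-92$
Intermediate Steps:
$W{\left(M \right)} = -1$
$W{\left(\left(1 - 1\right) - 2 \right)} j{\left(1,4 \right)} - 95 = - (1 - 4) - 95 = \left(-1\right) \left(-3\right) - 95 = 3 - 95 = -92$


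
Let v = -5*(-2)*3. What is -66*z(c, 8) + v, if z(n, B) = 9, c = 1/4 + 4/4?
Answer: -564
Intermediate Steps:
c = 5/4 (c = 1*(1/4) + 4*(1/4) = 1/4 + 1 = 5/4 ≈ 1.2500)
v = 30 (v = 10*3 = 30)
-66*z(c, 8) + v = -66*9 + 30 = -594 + 30 = -564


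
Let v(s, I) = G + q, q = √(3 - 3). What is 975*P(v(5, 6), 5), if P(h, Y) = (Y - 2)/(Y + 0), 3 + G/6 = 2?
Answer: 585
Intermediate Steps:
G = -6 (G = -18 + 6*2 = -18 + 12 = -6)
q = 0 (q = √0 = 0)
v(s, I) = -6 (v(s, I) = -6 + 0 = -6)
P(h, Y) = (-2 + Y)/Y
975*P(v(5, 6), 5) = 975*((-2 + 5)/5) = 975*((⅕)*3) = 975*(⅗) = 585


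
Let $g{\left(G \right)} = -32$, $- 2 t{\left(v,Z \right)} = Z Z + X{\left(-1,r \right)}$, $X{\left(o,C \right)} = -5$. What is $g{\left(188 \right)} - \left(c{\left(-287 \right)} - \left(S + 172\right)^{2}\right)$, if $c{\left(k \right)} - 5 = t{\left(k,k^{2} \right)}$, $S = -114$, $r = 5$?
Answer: $3392329405$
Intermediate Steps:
$t{\left(v,Z \right)} = \frac{5}{2} - \frac{Z^{2}}{2}$ ($t{\left(v,Z \right)} = - \frac{Z Z - 5}{2} = - \frac{Z^{2} - 5}{2} = - \frac{-5 + Z^{2}}{2} = \frac{5}{2} - \frac{Z^{2}}{2}$)
$c{\left(k \right)} = \frac{15}{2} - \frac{k^{4}}{2}$ ($c{\left(k \right)} = 5 - \left(- \frac{5}{2} + \frac{\left(k^{2}\right)^{2}}{2}\right) = 5 - \left(- \frac{5}{2} + \frac{k^{4}}{2}\right) = \frac{15}{2} - \frac{k^{4}}{2}$)
$g{\left(188 \right)} - \left(c{\left(-287 \right)} - \left(S + 172\right)^{2}\right) = -32 - \left(\left(\frac{15}{2} - \frac{\left(-287\right)^{4}}{2}\right) - \left(-114 + 172\right)^{2}\right) = -32 - \left(\left(\frac{15}{2} - \frac{6784652161}{2}\right) - 58^{2}\right) = -32 - \left(\left(\frac{15}{2} - \frac{6784652161}{2}\right) - 3364\right) = -32 - \left(-3392326073 - 3364\right) = -32 - -3392329437 = -32 + 3392329437 = 3392329405$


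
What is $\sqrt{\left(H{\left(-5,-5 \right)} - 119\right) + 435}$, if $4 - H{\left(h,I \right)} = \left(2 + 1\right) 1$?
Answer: $\sqrt{317} \approx 17.805$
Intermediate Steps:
$H{\left(h,I \right)} = 1$ ($H{\left(h,I \right)} = 4 - \left(2 + 1\right) 1 = 4 - 3 \cdot 1 = 4 - 3 = 1$)
$\sqrt{\left(H{\left(-5,-5 \right)} - 119\right) + 435} = \sqrt{\left(1 - 119\right) + 435} = \sqrt{-118 + 435} = \sqrt{317}$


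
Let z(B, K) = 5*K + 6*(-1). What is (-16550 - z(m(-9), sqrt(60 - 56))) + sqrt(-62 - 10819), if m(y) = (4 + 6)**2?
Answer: -16554 + 3*I*sqrt(1209) ≈ -16554.0 + 104.31*I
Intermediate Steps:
m(y) = 100 (m(y) = 10**2 = 100)
z(B, K) = -6 + 5*K (z(B, K) = 5*K - 6 = -6 + 5*K)
(-16550 - z(m(-9), sqrt(60 - 56))) + sqrt(-62 - 10819) = (-16550 - (-6 + 5*sqrt(60 - 56))) + sqrt(-62 - 10819) = (-16550 - (-6 + 5*sqrt(4))) + sqrt(-10881) = (-16550 - (-6 + 5*2)) + 3*I*sqrt(1209) = (-16550 - (-6 + 10)) + 3*I*sqrt(1209) = (-16550 - 1*4) + 3*I*sqrt(1209) = (-16550 - 4) + 3*I*sqrt(1209) = -16554 + 3*I*sqrt(1209)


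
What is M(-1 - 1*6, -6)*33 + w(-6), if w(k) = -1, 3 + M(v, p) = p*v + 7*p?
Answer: -100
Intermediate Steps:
M(v, p) = -3 + 7*p + p*v (M(v, p) = -3 + (p*v + 7*p) = -3 + (7*p + p*v) = -3 + 7*p + p*v)
M(-1 - 1*6, -6)*33 + w(-6) = (-3 + 7*(-6) - 6*(-1 - 1*6))*33 - 1 = (-3 - 42 - 6*(-1 - 6))*33 - 1 = (-3 - 42 - 6*(-7))*33 - 1 = (-3 - 42 + 42)*33 - 1 = -3*33 - 1 = -99 - 1 = -100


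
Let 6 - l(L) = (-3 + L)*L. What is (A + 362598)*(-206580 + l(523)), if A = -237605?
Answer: -59813400262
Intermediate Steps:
l(L) = 6 - L*(-3 + L) (l(L) = 6 - (-3 + L)*L = 6 - L*(-3 + L))
(A + 362598)*(-206580 + l(523)) = (-237605 + 362598)*(-206580 + (6 - 1*523**2 + 3*523)) = 124993*(-206580 + (6 - 1*273529 + 1569)) = 124993*(-206580 + (6 - 273529 + 1569)) = 124993*(-206580 - 271954) = 124993*(-478534) = -59813400262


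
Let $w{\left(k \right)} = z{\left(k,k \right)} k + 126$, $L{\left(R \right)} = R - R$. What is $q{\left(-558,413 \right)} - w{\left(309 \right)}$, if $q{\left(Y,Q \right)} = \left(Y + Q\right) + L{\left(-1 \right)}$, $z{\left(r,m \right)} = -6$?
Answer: $1583$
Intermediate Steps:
$L{\left(R \right)} = 0$
$w{\left(k \right)} = 126 - 6 k$ ($w{\left(k \right)} = - 6 k + 126 = 126 - 6 k$)
$q{\left(Y,Q \right)} = Q + Y$ ($q{\left(Y,Q \right)} = \left(Y + Q\right) + 0 = \left(Q + Y\right) + 0 = Q + Y$)
$q{\left(-558,413 \right)} - w{\left(309 \right)} = \left(413 - 558\right) - \left(126 - 1854\right) = -145 - \left(126 - 1854\right) = -145 - -1728 = -145 + 1728 = 1583$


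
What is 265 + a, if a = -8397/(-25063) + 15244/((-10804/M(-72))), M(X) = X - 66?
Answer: 841702198/1829599 ≈ 460.05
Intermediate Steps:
M(X) = -66 + X
a = 356858463/1829599 (a = -8397/(-25063) + 15244/((-10804/(-66 - 72))) = -8397*(-1/25063) + 15244/((-10804/(-138))) = 8397/25063 + 15244/((-10804*(-1/138))) = 8397/25063 + 15244/(5402/69) = 8397/25063 + 15244*(69/5402) = 8397/25063 + 14214/73 = 356858463/1829599 ≈ 195.05)
265 + a = 265 + 356858463/1829599 = 841702198/1829599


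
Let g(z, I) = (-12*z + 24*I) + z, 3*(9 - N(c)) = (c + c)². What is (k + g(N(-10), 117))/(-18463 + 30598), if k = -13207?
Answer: -27094/36405 ≈ -0.74424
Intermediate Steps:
N(c) = 9 - 4*c²/3 (N(c) = 9 - (c + c)²/3 = 9 - 4*c²/3)
g(z, I) = -11*z + 24*I
(k + g(N(-10), 117))/(-18463 + 30598) = (-13207 + (-11*(9 - 4/3*(-10)²) + 24*117))/(-18463 + 30598) = (-13207 + (-11*(9 - 4/3*100) + 2808))/12135 = (-13207 + (-11*(9 - 400/3) + 2808))*(1/12135) = (-13207 + (-11*(-373/3) + 2808))*(1/12135) = (-13207 + (4103/3 + 2808))*(1/12135) = (-13207 + 12527/3)*(1/12135) = -27094/3*1/12135 = -27094/36405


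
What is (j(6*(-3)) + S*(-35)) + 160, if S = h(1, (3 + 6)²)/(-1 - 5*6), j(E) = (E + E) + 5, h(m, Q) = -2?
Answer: 3929/31 ≈ 126.74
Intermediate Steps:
j(E) = 5 + 2*E (j(E) = 2*E + 5 = 5 + 2*E)
S = 2/31 (S = -2/(-1 - 5*6) = -2/(-1 - 30) = -2/(-31) = -2*(-1/31) = 2/31 ≈ 0.064516)
(j(6*(-3)) + S*(-35)) + 160 = ((5 + 2*(6*(-3))) + (2/31)*(-35)) + 160 = ((5 + 2*(-18)) - 70/31) + 160 = ((5 - 36) - 70/31) + 160 = (-31 - 70/31) + 160 = -1031/31 + 160 = 3929/31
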